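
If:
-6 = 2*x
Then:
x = -3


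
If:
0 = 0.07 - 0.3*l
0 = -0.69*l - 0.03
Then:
No Solution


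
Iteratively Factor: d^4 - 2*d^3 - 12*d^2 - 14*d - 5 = (d + 1)*(d^3 - 3*d^2 - 9*d - 5) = (d + 1)^2*(d^2 - 4*d - 5) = (d - 5)*(d + 1)^2*(d + 1)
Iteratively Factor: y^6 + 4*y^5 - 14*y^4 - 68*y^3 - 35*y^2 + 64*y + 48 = (y + 1)*(y^5 + 3*y^4 - 17*y^3 - 51*y^2 + 16*y + 48) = (y - 4)*(y + 1)*(y^4 + 7*y^3 + 11*y^2 - 7*y - 12) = (y - 4)*(y + 1)^2*(y^3 + 6*y^2 + 5*y - 12) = (y - 4)*(y - 1)*(y + 1)^2*(y^2 + 7*y + 12) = (y - 4)*(y - 1)*(y + 1)^2*(y + 4)*(y + 3)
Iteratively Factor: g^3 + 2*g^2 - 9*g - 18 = (g + 2)*(g^2 - 9) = (g - 3)*(g + 2)*(g + 3)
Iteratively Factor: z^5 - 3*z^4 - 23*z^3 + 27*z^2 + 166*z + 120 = (z - 5)*(z^4 + 2*z^3 - 13*z^2 - 38*z - 24) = (z - 5)*(z - 4)*(z^3 + 6*z^2 + 11*z + 6) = (z - 5)*(z - 4)*(z + 2)*(z^2 + 4*z + 3) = (z - 5)*(z - 4)*(z + 1)*(z + 2)*(z + 3)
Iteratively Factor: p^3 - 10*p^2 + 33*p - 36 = (p - 3)*(p^2 - 7*p + 12) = (p - 4)*(p - 3)*(p - 3)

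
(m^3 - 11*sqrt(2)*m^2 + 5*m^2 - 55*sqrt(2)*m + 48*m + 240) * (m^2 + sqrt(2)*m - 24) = m^5 - 10*sqrt(2)*m^4 + 5*m^4 - 50*sqrt(2)*m^3 + 2*m^3 + 10*m^2 + 312*sqrt(2)*m^2 - 1152*m + 1560*sqrt(2)*m - 5760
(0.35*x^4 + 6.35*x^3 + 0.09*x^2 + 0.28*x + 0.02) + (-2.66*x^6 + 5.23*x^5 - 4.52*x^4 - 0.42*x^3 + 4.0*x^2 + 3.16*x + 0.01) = -2.66*x^6 + 5.23*x^5 - 4.17*x^4 + 5.93*x^3 + 4.09*x^2 + 3.44*x + 0.03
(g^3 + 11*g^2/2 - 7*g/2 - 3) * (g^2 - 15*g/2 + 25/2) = g^5 - 2*g^4 - 129*g^3/4 + 92*g^2 - 85*g/4 - 75/2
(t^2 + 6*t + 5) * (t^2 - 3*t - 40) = t^4 + 3*t^3 - 53*t^2 - 255*t - 200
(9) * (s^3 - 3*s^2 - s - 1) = 9*s^3 - 27*s^2 - 9*s - 9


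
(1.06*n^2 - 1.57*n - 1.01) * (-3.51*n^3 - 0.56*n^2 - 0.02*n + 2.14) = -3.7206*n^5 + 4.9171*n^4 + 4.4031*n^3 + 2.8654*n^2 - 3.3396*n - 2.1614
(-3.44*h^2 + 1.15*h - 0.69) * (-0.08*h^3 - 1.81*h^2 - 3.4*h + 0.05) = 0.2752*h^5 + 6.1344*h^4 + 9.6697*h^3 - 2.8331*h^2 + 2.4035*h - 0.0345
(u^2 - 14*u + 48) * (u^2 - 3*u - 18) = u^4 - 17*u^3 + 72*u^2 + 108*u - 864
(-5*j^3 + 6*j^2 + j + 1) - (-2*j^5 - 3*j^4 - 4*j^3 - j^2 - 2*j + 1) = 2*j^5 + 3*j^4 - j^3 + 7*j^2 + 3*j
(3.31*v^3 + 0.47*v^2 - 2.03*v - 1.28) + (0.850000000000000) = 3.31*v^3 + 0.47*v^2 - 2.03*v - 0.43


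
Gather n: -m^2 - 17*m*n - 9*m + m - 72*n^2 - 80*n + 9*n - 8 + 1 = -m^2 - 8*m - 72*n^2 + n*(-17*m - 71) - 7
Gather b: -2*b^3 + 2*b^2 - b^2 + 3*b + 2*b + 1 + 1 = -2*b^3 + b^2 + 5*b + 2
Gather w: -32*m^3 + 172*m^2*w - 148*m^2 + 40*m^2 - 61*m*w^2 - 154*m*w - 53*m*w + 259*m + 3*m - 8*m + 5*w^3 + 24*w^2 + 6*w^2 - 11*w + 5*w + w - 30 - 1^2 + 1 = -32*m^3 - 108*m^2 + 254*m + 5*w^3 + w^2*(30 - 61*m) + w*(172*m^2 - 207*m - 5) - 30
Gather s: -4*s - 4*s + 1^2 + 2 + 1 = 4 - 8*s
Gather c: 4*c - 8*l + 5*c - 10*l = 9*c - 18*l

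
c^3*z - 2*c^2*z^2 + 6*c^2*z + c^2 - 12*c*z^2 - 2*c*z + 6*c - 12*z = (c + 6)*(c - 2*z)*(c*z + 1)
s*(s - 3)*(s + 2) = s^3 - s^2 - 6*s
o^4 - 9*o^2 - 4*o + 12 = (o - 3)*(o - 1)*(o + 2)^2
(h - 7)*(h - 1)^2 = h^3 - 9*h^2 + 15*h - 7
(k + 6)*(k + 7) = k^2 + 13*k + 42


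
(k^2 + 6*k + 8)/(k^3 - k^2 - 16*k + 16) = (k + 2)/(k^2 - 5*k + 4)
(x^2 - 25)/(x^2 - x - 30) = (x - 5)/(x - 6)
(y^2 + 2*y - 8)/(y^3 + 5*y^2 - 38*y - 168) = (y - 2)/(y^2 + y - 42)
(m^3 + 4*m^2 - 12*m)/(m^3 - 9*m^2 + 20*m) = (m^2 + 4*m - 12)/(m^2 - 9*m + 20)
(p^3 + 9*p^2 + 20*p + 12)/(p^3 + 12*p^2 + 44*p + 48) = (p + 1)/(p + 4)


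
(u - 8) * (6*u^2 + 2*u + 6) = 6*u^3 - 46*u^2 - 10*u - 48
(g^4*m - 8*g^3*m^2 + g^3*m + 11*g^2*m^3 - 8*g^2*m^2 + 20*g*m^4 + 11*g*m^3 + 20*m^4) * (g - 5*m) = g^5*m - 13*g^4*m^2 + g^4*m + 51*g^3*m^3 - 13*g^3*m^2 - 35*g^2*m^4 + 51*g^2*m^3 - 100*g*m^5 - 35*g*m^4 - 100*m^5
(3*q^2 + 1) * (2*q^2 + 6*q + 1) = 6*q^4 + 18*q^3 + 5*q^2 + 6*q + 1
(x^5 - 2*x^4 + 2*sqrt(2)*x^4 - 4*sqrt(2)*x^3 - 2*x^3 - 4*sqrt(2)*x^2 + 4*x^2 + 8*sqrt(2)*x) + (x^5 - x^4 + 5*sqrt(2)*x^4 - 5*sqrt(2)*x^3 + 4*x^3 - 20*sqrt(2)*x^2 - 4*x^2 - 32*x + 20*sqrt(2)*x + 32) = 2*x^5 - 3*x^4 + 7*sqrt(2)*x^4 - 9*sqrt(2)*x^3 + 2*x^3 - 24*sqrt(2)*x^2 - 32*x + 28*sqrt(2)*x + 32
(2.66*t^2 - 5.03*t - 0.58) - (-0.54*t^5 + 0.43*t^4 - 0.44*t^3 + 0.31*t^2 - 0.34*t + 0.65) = 0.54*t^5 - 0.43*t^4 + 0.44*t^3 + 2.35*t^2 - 4.69*t - 1.23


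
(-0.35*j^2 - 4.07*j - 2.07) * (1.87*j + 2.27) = -0.6545*j^3 - 8.4054*j^2 - 13.1098*j - 4.6989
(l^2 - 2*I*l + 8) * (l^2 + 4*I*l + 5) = l^4 + 2*I*l^3 + 21*l^2 + 22*I*l + 40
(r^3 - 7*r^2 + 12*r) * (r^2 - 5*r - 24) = r^5 - 12*r^4 + 23*r^3 + 108*r^2 - 288*r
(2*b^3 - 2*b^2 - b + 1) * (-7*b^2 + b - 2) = -14*b^5 + 16*b^4 + b^3 - 4*b^2 + 3*b - 2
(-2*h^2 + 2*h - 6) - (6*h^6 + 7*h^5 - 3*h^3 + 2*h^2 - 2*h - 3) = -6*h^6 - 7*h^5 + 3*h^3 - 4*h^2 + 4*h - 3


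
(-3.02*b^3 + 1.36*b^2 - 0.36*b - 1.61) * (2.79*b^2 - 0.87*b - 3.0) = -8.4258*b^5 + 6.4218*b^4 + 6.8724*b^3 - 8.2587*b^2 + 2.4807*b + 4.83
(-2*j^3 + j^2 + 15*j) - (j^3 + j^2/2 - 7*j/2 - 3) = -3*j^3 + j^2/2 + 37*j/2 + 3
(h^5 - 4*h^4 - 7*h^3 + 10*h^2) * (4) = 4*h^5 - 16*h^4 - 28*h^3 + 40*h^2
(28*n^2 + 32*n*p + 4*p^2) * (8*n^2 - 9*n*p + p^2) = 224*n^4 + 4*n^3*p - 228*n^2*p^2 - 4*n*p^3 + 4*p^4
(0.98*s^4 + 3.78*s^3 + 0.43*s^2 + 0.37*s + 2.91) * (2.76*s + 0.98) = 2.7048*s^5 + 11.3932*s^4 + 4.8912*s^3 + 1.4426*s^2 + 8.3942*s + 2.8518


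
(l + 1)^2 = l^2 + 2*l + 1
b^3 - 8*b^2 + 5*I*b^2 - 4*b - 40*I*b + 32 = (b - 8)*(b + I)*(b + 4*I)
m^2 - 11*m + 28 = (m - 7)*(m - 4)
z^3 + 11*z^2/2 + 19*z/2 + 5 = (z + 1)*(z + 2)*(z + 5/2)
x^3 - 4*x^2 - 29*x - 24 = (x - 8)*(x + 1)*(x + 3)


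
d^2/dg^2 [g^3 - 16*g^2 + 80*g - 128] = 6*g - 32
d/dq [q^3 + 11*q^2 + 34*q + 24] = 3*q^2 + 22*q + 34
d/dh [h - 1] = 1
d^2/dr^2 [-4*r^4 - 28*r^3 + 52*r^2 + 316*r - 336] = -48*r^2 - 168*r + 104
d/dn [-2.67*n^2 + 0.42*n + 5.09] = 0.42 - 5.34*n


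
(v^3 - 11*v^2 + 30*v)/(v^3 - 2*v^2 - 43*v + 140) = v*(v - 6)/(v^2 + 3*v - 28)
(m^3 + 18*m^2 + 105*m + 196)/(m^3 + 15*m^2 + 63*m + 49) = (m + 4)/(m + 1)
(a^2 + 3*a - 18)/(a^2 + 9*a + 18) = (a - 3)/(a + 3)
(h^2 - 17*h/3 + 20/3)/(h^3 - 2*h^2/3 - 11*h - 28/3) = (3*h - 5)/(3*h^2 + 10*h + 7)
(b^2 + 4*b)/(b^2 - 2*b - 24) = b/(b - 6)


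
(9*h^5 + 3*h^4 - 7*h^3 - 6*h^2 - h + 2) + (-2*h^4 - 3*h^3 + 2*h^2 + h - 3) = 9*h^5 + h^4 - 10*h^3 - 4*h^2 - 1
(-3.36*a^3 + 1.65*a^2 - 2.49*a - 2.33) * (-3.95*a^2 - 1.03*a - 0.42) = 13.272*a^5 - 3.0567*a^4 + 9.5472*a^3 + 11.0752*a^2 + 3.4457*a + 0.9786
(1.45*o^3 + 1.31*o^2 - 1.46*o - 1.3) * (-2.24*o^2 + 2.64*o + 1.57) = -3.248*o^5 + 0.893599999999999*o^4 + 9.0053*o^3 + 1.1143*o^2 - 5.7242*o - 2.041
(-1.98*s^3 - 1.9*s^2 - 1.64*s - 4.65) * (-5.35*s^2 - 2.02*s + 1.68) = 10.593*s^5 + 14.1646*s^4 + 9.2856*s^3 + 24.9983*s^2 + 6.6378*s - 7.812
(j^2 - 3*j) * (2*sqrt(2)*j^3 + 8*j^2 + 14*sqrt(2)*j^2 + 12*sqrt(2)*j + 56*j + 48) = 2*sqrt(2)*j^5 + 8*j^4 + 8*sqrt(2)*j^4 - 30*sqrt(2)*j^3 + 32*j^3 - 120*j^2 - 36*sqrt(2)*j^2 - 144*j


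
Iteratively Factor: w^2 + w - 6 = (w + 3)*(w - 2)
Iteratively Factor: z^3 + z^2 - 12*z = (z - 3)*(z^2 + 4*z) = z*(z - 3)*(z + 4)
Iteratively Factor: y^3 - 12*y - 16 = (y - 4)*(y^2 + 4*y + 4) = (y - 4)*(y + 2)*(y + 2)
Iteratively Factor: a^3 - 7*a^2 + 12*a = (a - 3)*(a^2 - 4*a) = a*(a - 3)*(a - 4)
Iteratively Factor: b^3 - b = (b + 1)*(b^2 - b) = (b - 1)*(b + 1)*(b)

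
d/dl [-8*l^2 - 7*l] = -16*l - 7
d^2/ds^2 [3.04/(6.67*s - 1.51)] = 270.492512/(6.67*s - 1.51)^3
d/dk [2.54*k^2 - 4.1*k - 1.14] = 5.08*k - 4.1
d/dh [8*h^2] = 16*h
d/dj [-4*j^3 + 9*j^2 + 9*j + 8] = -12*j^2 + 18*j + 9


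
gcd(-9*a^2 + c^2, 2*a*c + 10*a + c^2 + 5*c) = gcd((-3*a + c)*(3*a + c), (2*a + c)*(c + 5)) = 1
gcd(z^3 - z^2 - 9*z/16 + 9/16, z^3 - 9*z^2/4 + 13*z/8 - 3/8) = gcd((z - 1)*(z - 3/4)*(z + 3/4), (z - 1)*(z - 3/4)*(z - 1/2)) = z^2 - 7*z/4 + 3/4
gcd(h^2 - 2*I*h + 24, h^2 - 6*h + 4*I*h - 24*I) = h + 4*I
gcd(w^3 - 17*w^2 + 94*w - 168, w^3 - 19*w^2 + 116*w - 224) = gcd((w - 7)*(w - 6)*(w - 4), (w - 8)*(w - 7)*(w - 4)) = w^2 - 11*w + 28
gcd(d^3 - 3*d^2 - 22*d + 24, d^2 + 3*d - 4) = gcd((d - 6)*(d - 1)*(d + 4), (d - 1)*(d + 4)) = d^2 + 3*d - 4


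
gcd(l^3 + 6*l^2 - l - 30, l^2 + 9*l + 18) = l + 3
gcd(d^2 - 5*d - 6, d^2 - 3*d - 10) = 1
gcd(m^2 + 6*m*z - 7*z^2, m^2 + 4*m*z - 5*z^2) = -m + z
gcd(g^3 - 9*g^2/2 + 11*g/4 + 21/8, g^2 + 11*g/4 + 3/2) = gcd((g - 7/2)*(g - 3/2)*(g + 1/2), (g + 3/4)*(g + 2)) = 1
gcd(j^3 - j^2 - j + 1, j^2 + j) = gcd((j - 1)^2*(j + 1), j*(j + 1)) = j + 1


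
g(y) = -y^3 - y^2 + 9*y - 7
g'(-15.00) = -636.00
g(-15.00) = 3008.00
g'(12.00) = -447.00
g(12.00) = -1771.00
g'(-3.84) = -27.56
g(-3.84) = 0.32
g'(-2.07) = 0.29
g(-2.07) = -21.05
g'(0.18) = 8.54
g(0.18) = -5.42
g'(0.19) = 8.51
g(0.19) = -5.33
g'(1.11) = 3.08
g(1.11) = 0.39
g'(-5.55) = -72.31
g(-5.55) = 83.20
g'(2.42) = -13.41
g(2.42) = -5.25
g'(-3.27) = -16.54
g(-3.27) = -12.16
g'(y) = -3*y^2 - 2*y + 9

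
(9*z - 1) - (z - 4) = 8*z + 3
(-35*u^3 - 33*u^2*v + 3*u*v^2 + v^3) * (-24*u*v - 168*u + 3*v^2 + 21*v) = 840*u^4*v + 5880*u^4 + 687*u^3*v^2 + 4809*u^3*v - 171*u^2*v^3 - 1197*u^2*v^2 - 15*u*v^4 - 105*u*v^3 + 3*v^5 + 21*v^4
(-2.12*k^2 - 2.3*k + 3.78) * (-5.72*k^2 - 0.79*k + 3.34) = 12.1264*k^4 + 14.8308*k^3 - 26.8854*k^2 - 10.6682*k + 12.6252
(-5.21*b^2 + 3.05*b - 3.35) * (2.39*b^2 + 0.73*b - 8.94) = -12.4519*b^4 + 3.4862*b^3 + 40.7974*b^2 - 29.7125*b + 29.949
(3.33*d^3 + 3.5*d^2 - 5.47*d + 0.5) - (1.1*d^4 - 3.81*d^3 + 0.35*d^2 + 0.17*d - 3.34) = -1.1*d^4 + 7.14*d^3 + 3.15*d^2 - 5.64*d + 3.84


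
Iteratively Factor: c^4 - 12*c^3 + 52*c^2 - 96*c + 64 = (c - 2)*(c^3 - 10*c^2 + 32*c - 32) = (c - 2)^2*(c^2 - 8*c + 16) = (c - 4)*(c - 2)^2*(c - 4)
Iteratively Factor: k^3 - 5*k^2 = (k - 5)*(k^2) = k*(k - 5)*(k)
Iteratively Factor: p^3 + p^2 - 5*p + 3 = (p - 1)*(p^2 + 2*p - 3) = (p - 1)*(p + 3)*(p - 1)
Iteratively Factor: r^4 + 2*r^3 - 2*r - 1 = (r + 1)*(r^3 + r^2 - r - 1) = (r + 1)^2*(r^2 - 1) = (r + 1)^3*(r - 1)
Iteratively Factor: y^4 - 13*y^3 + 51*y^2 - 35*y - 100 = (y - 4)*(y^3 - 9*y^2 + 15*y + 25) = (y - 5)*(y - 4)*(y^2 - 4*y - 5) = (y - 5)*(y - 4)*(y + 1)*(y - 5)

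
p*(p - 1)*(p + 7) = p^3 + 6*p^2 - 7*p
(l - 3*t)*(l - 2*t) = l^2 - 5*l*t + 6*t^2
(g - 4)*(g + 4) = g^2 - 16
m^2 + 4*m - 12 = (m - 2)*(m + 6)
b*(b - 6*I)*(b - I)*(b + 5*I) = b^4 - 2*I*b^3 + 29*b^2 - 30*I*b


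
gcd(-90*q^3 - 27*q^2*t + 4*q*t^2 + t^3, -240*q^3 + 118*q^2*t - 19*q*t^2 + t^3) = 5*q - t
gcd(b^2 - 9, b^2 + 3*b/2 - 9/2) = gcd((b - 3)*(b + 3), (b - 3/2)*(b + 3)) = b + 3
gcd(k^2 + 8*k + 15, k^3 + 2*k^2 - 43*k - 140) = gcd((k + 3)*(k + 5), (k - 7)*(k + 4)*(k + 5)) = k + 5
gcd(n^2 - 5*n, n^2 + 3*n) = n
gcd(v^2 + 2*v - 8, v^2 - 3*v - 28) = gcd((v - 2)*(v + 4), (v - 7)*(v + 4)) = v + 4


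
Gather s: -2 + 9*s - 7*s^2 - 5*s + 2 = -7*s^2 + 4*s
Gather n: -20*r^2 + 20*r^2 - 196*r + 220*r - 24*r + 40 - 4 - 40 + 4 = 0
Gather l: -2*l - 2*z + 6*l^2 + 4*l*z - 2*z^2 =6*l^2 + l*(4*z - 2) - 2*z^2 - 2*z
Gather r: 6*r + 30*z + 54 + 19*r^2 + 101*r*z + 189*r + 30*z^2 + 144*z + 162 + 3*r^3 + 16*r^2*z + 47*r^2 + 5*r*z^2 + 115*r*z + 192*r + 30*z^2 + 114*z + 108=3*r^3 + r^2*(16*z + 66) + r*(5*z^2 + 216*z + 387) + 60*z^2 + 288*z + 324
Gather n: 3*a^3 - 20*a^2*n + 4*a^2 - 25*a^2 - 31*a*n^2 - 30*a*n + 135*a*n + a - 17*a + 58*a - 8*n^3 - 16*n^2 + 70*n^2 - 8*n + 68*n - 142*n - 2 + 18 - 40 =3*a^3 - 21*a^2 + 42*a - 8*n^3 + n^2*(54 - 31*a) + n*(-20*a^2 + 105*a - 82) - 24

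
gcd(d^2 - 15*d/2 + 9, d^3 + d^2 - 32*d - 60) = d - 6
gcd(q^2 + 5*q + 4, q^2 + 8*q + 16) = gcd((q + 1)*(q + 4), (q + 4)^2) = q + 4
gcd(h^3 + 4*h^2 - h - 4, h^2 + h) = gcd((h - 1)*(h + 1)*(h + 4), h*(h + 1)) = h + 1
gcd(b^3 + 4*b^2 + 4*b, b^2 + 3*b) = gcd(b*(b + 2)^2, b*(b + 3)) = b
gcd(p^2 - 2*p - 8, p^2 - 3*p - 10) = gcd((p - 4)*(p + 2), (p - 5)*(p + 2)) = p + 2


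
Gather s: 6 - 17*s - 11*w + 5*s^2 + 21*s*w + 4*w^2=5*s^2 + s*(21*w - 17) + 4*w^2 - 11*w + 6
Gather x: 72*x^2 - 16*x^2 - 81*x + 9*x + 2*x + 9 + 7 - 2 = 56*x^2 - 70*x + 14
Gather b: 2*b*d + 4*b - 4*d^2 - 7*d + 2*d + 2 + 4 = b*(2*d + 4) - 4*d^2 - 5*d + 6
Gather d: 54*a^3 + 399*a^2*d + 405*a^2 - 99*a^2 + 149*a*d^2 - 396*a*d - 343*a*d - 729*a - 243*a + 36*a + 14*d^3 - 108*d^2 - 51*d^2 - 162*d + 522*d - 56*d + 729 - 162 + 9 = 54*a^3 + 306*a^2 - 936*a + 14*d^3 + d^2*(149*a - 159) + d*(399*a^2 - 739*a + 304) + 576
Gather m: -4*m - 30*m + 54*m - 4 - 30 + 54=20*m + 20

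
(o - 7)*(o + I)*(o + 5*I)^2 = o^4 - 7*o^3 + 11*I*o^3 - 35*o^2 - 77*I*o^2 + 245*o - 25*I*o + 175*I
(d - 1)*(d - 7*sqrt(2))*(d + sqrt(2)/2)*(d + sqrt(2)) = d^4 - 11*sqrt(2)*d^3/2 - d^3 - 20*d^2 + 11*sqrt(2)*d^2/2 - 7*sqrt(2)*d + 20*d + 7*sqrt(2)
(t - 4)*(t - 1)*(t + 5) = t^3 - 21*t + 20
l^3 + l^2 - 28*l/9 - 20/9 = (l - 5/3)*(l + 2/3)*(l + 2)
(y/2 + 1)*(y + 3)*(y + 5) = y^3/2 + 5*y^2 + 31*y/2 + 15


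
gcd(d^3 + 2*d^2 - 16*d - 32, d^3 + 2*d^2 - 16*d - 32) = d^3 + 2*d^2 - 16*d - 32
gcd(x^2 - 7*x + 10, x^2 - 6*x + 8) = x - 2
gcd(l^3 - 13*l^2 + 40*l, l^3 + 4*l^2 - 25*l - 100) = l - 5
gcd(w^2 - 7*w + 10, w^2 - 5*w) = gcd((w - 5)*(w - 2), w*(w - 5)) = w - 5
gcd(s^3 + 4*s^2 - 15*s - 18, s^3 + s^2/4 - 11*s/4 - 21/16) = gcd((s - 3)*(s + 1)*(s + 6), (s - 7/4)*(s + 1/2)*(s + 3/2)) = 1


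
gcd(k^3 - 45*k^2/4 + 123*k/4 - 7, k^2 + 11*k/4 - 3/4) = k - 1/4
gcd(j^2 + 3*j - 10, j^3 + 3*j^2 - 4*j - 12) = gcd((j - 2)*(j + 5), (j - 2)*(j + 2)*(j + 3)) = j - 2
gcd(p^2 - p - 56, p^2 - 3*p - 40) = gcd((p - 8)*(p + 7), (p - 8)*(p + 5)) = p - 8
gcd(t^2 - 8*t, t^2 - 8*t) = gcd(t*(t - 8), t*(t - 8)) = t^2 - 8*t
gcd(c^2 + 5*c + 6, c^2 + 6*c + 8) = c + 2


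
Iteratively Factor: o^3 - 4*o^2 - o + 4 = (o - 1)*(o^2 - 3*o - 4) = (o - 1)*(o + 1)*(o - 4)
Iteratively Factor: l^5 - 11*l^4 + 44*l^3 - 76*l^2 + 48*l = (l - 3)*(l^4 - 8*l^3 + 20*l^2 - 16*l) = (l - 3)*(l - 2)*(l^3 - 6*l^2 + 8*l) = l*(l - 3)*(l - 2)*(l^2 - 6*l + 8) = l*(l - 4)*(l - 3)*(l - 2)*(l - 2)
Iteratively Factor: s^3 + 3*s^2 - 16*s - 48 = (s + 4)*(s^2 - s - 12) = (s + 3)*(s + 4)*(s - 4)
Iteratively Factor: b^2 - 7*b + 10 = (b - 5)*(b - 2)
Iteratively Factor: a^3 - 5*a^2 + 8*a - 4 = (a - 1)*(a^2 - 4*a + 4) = (a - 2)*(a - 1)*(a - 2)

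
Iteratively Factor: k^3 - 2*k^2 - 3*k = (k + 1)*(k^2 - 3*k) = (k - 3)*(k + 1)*(k)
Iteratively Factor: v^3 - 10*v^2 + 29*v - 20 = (v - 4)*(v^2 - 6*v + 5) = (v - 5)*(v - 4)*(v - 1)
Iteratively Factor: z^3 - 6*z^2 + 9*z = (z - 3)*(z^2 - 3*z) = z*(z - 3)*(z - 3)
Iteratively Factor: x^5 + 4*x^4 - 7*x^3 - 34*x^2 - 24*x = (x + 4)*(x^4 - 7*x^2 - 6*x) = (x + 2)*(x + 4)*(x^3 - 2*x^2 - 3*x) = x*(x + 2)*(x + 4)*(x^2 - 2*x - 3) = x*(x + 1)*(x + 2)*(x + 4)*(x - 3)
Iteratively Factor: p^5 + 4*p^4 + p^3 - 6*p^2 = (p)*(p^4 + 4*p^3 + p^2 - 6*p) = p*(p + 2)*(p^3 + 2*p^2 - 3*p) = p*(p - 1)*(p + 2)*(p^2 + 3*p) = p^2*(p - 1)*(p + 2)*(p + 3)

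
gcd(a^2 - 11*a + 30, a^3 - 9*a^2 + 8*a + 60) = a^2 - 11*a + 30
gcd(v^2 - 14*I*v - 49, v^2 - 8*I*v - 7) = v - 7*I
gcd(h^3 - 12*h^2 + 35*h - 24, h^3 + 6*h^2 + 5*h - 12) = h - 1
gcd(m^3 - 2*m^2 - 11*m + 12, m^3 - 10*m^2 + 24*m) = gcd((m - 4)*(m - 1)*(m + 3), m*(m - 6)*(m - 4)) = m - 4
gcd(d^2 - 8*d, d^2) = d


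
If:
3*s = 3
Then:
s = 1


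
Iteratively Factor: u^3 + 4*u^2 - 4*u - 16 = (u + 4)*(u^2 - 4) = (u - 2)*(u + 4)*(u + 2)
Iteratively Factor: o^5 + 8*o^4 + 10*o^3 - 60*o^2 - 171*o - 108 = (o + 3)*(o^4 + 5*o^3 - 5*o^2 - 45*o - 36) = (o - 3)*(o + 3)*(o^3 + 8*o^2 + 19*o + 12) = (o - 3)*(o + 3)*(o + 4)*(o^2 + 4*o + 3) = (o - 3)*(o + 3)^2*(o + 4)*(o + 1)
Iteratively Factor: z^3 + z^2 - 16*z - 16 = (z + 1)*(z^2 - 16) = (z - 4)*(z + 1)*(z + 4)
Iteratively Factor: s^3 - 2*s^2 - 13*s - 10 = (s - 5)*(s^2 + 3*s + 2) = (s - 5)*(s + 1)*(s + 2)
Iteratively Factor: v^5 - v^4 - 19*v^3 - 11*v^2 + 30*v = (v - 1)*(v^4 - 19*v^2 - 30*v) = v*(v - 1)*(v^3 - 19*v - 30) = v*(v - 1)*(v + 3)*(v^2 - 3*v - 10) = v*(v - 1)*(v + 2)*(v + 3)*(v - 5)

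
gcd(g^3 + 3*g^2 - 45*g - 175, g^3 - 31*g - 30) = g + 5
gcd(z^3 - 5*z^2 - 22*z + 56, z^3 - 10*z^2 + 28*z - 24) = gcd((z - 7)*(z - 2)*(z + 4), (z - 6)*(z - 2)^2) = z - 2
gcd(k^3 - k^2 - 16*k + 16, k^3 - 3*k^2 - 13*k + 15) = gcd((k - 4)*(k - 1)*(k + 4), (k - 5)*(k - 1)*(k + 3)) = k - 1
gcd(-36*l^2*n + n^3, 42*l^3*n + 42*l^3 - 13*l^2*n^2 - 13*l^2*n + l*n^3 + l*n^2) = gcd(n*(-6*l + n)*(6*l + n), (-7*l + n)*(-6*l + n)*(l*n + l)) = 6*l - n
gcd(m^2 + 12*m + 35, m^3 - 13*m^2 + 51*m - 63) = 1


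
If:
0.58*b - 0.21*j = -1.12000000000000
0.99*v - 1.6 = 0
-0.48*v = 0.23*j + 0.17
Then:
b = -3.42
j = -4.11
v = 1.62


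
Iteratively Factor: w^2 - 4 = (w + 2)*(w - 2)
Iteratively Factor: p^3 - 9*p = (p + 3)*(p^2 - 3*p) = p*(p + 3)*(p - 3)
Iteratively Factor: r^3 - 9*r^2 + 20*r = (r - 4)*(r^2 - 5*r) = r*(r - 4)*(r - 5)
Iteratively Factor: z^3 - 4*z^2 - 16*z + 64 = (z - 4)*(z^2 - 16) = (z - 4)*(z + 4)*(z - 4)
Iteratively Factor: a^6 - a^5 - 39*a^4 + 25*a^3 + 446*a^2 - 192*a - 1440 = (a - 3)*(a^5 + 2*a^4 - 33*a^3 - 74*a^2 + 224*a + 480) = (a - 3)^2*(a^4 + 5*a^3 - 18*a^2 - 128*a - 160) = (a - 3)^2*(a + 4)*(a^3 + a^2 - 22*a - 40) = (a - 3)^2*(a + 4)^2*(a^2 - 3*a - 10) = (a - 3)^2*(a + 2)*(a + 4)^2*(a - 5)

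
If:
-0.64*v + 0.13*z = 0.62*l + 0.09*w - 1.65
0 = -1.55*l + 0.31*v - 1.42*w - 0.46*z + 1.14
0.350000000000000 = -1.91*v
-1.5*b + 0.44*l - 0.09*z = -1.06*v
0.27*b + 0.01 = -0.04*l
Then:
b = 0.29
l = -2.24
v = -0.18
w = 9.04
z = -18.01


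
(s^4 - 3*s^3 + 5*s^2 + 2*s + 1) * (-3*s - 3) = -3*s^5 + 6*s^4 - 6*s^3 - 21*s^2 - 9*s - 3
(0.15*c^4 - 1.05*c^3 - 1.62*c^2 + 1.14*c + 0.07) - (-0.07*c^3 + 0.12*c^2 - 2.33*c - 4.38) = 0.15*c^4 - 0.98*c^3 - 1.74*c^2 + 3.47*c + 4.45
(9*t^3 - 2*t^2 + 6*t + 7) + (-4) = 9*t^3 - 2*t^2 + 6*t + 3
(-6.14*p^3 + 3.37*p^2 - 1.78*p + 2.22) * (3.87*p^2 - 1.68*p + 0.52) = -23.7618*p^5 + 23.3571*p^4 - 15.743*p^3 + 13.3342*p^2 - 4.6552*p + 1.1544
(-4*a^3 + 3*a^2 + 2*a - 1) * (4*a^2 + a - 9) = -16*a^5 + 8*a^4 + 47*a^3 - 29*a^2 - 19*a + 9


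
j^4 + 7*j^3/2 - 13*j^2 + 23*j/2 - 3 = (j - 1)^2*(j - 1/2)*(j + 6)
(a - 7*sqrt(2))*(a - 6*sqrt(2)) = a^2 - 13*sqrt(2)*a + 84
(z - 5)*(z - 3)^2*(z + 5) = z^4 - 6*z^3 - 16*z^2 + 150*z - 225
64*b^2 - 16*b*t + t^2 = (-8*b + t)^2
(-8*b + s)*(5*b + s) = -40*b^2 - 3*b*s + s^2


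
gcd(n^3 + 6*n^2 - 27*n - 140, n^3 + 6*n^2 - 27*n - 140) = n^3 + 6*n^2 - 27*n - 140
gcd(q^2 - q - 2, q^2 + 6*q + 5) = q + 1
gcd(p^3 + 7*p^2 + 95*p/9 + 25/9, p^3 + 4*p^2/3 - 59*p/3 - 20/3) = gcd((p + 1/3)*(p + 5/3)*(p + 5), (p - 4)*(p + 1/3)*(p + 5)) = p^2 + 16*p/3 + 5/3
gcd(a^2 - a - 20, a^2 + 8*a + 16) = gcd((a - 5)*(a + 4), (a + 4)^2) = a + 4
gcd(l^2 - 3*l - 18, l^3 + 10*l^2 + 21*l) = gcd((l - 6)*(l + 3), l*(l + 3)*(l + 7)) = l + 3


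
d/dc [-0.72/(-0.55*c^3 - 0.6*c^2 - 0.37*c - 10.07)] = (-1.188*c^2 - 0.864*c - 0.2664)/(0.55*c^3 + 0.6*c^2 + 0.37*c + 10.07)^2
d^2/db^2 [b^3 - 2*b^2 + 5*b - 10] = 6*b - 4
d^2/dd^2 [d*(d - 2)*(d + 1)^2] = 12*d^2 - 6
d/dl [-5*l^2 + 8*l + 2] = 8 - 10*l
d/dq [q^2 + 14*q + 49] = 2*q + 14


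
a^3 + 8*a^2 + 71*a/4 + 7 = (a + 1/2)*(a + 7/2)*(a + 4)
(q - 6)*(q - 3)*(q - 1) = q^3 - 10*q^2 + 27*q - 18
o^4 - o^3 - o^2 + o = o*(o - 1)^2*(o + 1)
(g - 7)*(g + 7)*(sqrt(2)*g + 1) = sqrt(2)*g^3 + g^2 - 49*sqrt(2)*g - 49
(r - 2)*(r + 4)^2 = r^3 + 6*r^2 - 32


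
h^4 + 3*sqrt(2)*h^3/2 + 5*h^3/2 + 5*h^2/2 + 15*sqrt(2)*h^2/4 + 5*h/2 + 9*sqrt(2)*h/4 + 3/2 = (h + 3/2)*(h + sqrt(2))*(sqrt(2)*h/2 + 1/2)*(sqrt(2)*h + sqrt(2))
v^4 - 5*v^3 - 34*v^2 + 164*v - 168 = (v - 7)*(v - 2)^2*(v + 6)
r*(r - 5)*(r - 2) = r^3 - 7*r^2 + 10*r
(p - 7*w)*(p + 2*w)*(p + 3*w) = p^3 - 2*p^2*w - 29*p*w^2 - 42*w^3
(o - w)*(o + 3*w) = o^2 + 2*o*w - 3*w^2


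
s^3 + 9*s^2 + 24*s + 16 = (s + 1)*(s + 4)^2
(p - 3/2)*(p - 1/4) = p^2 - 7*p/4 + 3/8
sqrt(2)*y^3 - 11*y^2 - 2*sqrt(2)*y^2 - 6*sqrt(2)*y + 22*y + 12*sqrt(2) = (y - 2)*(y - 6*sqrt(2))*(sqrt(2)*y + 1)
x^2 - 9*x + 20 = (x - 5)*(x - 4)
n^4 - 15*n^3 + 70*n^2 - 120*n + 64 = (n - 8)*(n - 4)*(n - 2)*(n - 1)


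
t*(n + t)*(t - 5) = n*t^2 - 5*n*t + t^3 - 5*t^2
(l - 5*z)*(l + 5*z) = l^2 - 25*z^2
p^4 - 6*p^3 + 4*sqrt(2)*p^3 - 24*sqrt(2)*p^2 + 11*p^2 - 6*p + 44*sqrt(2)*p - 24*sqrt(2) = (p - 3)*(p - 2)*(p - 1)*(p + 4*sqrt(2))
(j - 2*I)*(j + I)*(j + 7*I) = j^3 + 6*I*j^2 + 9*j + 14*I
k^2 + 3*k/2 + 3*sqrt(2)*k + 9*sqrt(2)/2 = (k + 3/2)*(k + 3*sqrt(2))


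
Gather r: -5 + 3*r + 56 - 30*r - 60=-27*r - 9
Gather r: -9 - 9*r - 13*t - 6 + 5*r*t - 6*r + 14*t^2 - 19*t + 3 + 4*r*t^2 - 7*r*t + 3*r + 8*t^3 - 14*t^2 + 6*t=r*(4*t^2 - 2*t - 12) + 8*t^3 - 26*t - 12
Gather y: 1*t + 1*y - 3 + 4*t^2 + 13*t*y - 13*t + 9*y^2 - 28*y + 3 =4*t^2 - 12*t + 9*y^2 + y*(13*t - 27)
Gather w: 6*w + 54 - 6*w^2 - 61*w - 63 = -6*w^2 - 55*w - 9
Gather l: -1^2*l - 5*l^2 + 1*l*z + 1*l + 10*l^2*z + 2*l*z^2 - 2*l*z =l^2*(10*z - 5) + l*(2*z^2 - z)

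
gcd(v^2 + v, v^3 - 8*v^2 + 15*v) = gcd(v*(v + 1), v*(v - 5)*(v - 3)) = v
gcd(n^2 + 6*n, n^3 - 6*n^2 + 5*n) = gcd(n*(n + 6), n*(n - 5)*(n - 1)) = n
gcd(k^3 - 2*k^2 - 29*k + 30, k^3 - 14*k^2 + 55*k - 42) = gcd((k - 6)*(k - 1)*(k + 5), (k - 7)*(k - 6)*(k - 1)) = k^2 - 7*k + 6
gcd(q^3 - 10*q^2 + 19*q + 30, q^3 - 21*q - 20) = q^2 - 4*q - 5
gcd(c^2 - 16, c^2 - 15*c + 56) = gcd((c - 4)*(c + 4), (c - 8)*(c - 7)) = 1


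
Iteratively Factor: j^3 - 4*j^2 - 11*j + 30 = (j - 2)*(j^2 - 2*j - 15) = (j - 2)*(j + 3)*(j - 5)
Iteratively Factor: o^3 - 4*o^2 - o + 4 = (o + 1)*(o^2 - 5*o + 4) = (o - 1)*(o + 1)*(o - 4)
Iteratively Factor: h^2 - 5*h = (h - 5)*(h)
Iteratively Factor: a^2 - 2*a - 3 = (a - 3)*(a + 1)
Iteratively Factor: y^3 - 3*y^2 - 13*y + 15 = (y - 1)*(y^2 - 2*y - 15) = (y - 1)*(y + 3)*(y - 5)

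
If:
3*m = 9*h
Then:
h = m/3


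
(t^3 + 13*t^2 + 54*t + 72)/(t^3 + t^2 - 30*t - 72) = (t + 6)/(t - 6)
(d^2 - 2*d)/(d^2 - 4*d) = (d - 2)/(d - 4)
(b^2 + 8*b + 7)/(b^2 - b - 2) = (b + 7)/(b - 2)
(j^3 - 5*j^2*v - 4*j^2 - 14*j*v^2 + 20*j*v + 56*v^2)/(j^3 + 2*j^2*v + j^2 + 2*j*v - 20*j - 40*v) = (j - 7*v)/(j + 5)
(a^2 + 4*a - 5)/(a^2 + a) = (a^2 + 4*a - 5)/(a*(a + 1))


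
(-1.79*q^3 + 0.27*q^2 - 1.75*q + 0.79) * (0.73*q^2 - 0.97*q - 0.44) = -1.3067*q^5 + 1.9334*q^4 - 0.7518*q^3 + 2.1554*q^2 + 0.00370000000000004*q - 0.3476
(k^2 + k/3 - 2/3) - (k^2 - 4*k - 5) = 13*k/3 + 13/3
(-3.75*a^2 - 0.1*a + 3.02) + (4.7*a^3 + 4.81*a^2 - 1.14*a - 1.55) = 4.7*a^3 + 1.06*a^2 - 1.24*a + 1.47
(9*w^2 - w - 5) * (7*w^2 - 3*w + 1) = 63*w^4 - 34*w^3 - 23*w^2 + 14*w - 5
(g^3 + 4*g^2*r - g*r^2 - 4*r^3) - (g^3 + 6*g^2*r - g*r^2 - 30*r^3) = -2*g^2*r + 26*r^3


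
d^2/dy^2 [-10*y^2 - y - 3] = -20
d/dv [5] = 0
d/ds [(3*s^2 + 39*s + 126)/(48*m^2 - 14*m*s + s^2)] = 3*(2*(7*m - s)*(s^2 + 13*s + 42) + (2*s + 13)*(48*m^2 - 14*m*s + s^2))/(48*m^2 - 14*m*s + s^2)^2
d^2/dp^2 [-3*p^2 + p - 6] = -6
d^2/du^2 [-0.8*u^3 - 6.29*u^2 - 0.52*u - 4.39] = -4.8*u - 12.58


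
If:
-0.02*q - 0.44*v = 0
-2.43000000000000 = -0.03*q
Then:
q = 81.00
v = -3.68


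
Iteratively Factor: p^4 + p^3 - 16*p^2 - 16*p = (p + 4)*(p^3 - 3*p^2 - 4*p) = (p - 4)*(p + 4)*(p^2 + p) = p*(p - 4)*(p + 4)*(p + 1)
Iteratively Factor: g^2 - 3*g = (g - 3)*(g)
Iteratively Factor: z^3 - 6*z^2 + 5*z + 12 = (z - 3)*(z^2 - 3*z - 4) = (z - 3)*(z + 1)*(z - 4)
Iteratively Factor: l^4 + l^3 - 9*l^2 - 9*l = (l)*(l^3 + l^2 - 9*l - 9) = l*(l + 1)*(l^2 - 9) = l*(l + 1)*(l + 3)*(l - 3)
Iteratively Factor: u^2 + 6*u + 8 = (u + 2)*(u + 4)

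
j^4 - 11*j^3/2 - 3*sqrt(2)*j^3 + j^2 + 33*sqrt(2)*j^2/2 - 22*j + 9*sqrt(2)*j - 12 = (j - 6)*(j + 1/2)*(j - 2*sqrt(2))*(j - sqrt(2))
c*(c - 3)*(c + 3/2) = c^3 - 3*c^2/2 - 9*c/2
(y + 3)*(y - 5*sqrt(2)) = y^2 - 5*sqrt(2)*y + 3*y - 15*sqrt(2)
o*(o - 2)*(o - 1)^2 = o^4 - 4*o^3 + 5*o^2 - 2*o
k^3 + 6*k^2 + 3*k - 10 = (k - 1)*(k + 2)*(k + 5)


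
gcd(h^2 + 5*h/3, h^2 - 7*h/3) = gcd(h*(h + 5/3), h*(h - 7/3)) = h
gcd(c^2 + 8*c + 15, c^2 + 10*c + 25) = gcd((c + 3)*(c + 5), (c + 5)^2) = c + 5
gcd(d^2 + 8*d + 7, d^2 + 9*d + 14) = d + 7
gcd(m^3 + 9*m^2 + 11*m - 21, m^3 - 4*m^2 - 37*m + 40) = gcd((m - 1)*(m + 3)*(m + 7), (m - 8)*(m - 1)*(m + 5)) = m - 1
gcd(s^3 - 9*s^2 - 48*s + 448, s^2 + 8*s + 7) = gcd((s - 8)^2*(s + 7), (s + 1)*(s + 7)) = s + 7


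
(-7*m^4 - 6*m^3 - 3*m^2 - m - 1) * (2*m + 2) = -14*m^5 - 26*m^4 - 18*m^3 - 8*m^2 - 4*m - 2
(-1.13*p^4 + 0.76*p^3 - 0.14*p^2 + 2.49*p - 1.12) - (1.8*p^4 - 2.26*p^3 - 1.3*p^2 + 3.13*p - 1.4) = -2.93*p^4 + 3.02*p^3 + 1.16*p^2 - 0.64*p + 0.28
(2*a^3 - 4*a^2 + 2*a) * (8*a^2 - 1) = 16*a^5 - 32*a^4 + 14*a^3 + 4*a^2 - 2*a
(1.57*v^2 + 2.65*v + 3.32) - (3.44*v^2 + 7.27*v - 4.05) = -1.87*v^2 - 4.62*v + 7.37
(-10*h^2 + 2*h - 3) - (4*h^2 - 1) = -14*h^2 + 2*h - 2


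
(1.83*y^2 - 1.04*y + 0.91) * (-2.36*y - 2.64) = -4.3188*y^3 - 2.3768*y^2 + 0.598*y - 2.4024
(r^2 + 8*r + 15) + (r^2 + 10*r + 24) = 2*r^2 + 18*r + 39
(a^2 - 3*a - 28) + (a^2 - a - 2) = 2*a^2 - 4*a - 30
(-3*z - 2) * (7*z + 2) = -21*z^2 - 20*z - 4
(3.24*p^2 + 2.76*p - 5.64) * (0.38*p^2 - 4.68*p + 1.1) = 1.2312*p^4 - 14.1144*p^3 - 11.496*p^2 + 29.4312*p - 6.204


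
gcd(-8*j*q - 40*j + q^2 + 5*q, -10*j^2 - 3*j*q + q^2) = 1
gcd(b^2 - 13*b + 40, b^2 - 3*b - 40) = b - 8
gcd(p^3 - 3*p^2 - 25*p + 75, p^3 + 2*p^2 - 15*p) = p^2 + 2*p - 15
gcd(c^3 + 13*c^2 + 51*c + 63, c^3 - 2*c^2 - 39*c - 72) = c^2 + 6*c + 9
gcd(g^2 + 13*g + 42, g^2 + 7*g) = g + 7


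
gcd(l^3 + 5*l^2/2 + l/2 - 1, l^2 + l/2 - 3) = l + 2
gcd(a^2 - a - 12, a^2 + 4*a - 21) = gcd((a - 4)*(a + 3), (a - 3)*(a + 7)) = 1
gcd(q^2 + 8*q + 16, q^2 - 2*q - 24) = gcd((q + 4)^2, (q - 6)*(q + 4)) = q + 4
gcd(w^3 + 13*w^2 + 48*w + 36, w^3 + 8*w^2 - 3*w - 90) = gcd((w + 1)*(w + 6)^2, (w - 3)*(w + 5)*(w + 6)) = w + 6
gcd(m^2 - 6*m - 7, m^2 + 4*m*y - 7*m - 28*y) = m - 7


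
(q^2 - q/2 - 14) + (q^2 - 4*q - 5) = 2*q^2 - 9*q/2 - 19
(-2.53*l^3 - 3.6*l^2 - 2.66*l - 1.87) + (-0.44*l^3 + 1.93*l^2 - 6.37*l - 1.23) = -2.97*l^3 - 1.67*l^2 - 9.03*l - 3.1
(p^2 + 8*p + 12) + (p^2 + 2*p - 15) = 2*p^2 + 10*p - 3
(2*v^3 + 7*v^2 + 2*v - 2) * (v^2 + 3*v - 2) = 2*v^5 + 13*v^4 + 19*v^3 - 10*v^2 - 10*v + 4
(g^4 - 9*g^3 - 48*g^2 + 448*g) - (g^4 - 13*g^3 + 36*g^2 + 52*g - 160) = 4*g^3 - 84*g^2 + 396*g + 160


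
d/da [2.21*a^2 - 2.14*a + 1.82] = 4.42*a - 2.14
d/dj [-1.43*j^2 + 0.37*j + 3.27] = 0.37 - 2.86*j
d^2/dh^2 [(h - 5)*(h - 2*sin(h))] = 2*(h - 5)*sin(h) - 4*cos(h) + 2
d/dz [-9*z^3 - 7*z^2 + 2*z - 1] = -27*z^2 - 14*z + 2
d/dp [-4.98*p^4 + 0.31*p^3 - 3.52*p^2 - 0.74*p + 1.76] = -19.92*p^3 + 0.93*p^2 - 7.04*p - 0.74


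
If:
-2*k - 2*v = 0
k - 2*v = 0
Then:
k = 0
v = 0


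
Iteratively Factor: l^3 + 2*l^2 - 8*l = (l + 4)*(l^2 - 2*l) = l*(l + 4)*(l - 2)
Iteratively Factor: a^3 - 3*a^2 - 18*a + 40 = (a + 4)*(a^2 - 7*a + 10) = (a - 2)*(a + 4)*(a - 5)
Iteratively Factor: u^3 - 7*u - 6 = (u + 1)*(u^2 - u - 6) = (u - 3)*(u + 1)*(u + 2)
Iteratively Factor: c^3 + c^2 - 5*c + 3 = (c - 1)*(c^2 + 2*c - 3) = (c - 1)^2*(c + 3)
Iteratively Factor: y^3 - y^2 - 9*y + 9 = (y - 3)*(y^2 + 2*y - 3) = (y - 3)*(y - 1)*(y + 3)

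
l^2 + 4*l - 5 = (l - 1)*(l + 5)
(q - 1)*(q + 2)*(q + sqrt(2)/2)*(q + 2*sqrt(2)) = q^4 + q^3 + 5*sqrt(2)*q^3/2 + 5*sqrt(2)*q^2/2 - 5*sqrt(2)*q + 2*q - 4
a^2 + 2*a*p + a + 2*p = (a + 1)*(a + 2*p)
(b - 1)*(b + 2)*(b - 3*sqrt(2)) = b^3 - 3*sqrt(2)*b^2 + b^2 - 3*sqrt(2)*b - 2*b + 6*sqrt(2)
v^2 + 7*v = v*(v + 7)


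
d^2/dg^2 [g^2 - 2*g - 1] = 2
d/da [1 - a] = -1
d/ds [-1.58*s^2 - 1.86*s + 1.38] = -3.16*s - 1.86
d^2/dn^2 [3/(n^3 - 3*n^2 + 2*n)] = 6*(3*n*(1 - n)*(n^2 - 3*n + 2) + (3*n^2 - 6*n + 2)^2)/(n^3*(n^2 - 3*n + 2)^3)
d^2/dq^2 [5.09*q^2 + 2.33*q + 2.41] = 10.1800000000000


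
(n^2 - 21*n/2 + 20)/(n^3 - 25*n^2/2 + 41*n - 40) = 1/(n - 2)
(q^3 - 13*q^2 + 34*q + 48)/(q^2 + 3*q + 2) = (q^2 - 14*q + 48)/(q + 2)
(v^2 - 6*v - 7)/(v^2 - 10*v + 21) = (v + 1)/(v - 3)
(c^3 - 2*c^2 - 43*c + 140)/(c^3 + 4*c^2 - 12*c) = (c^3 - 2*c^2 - 43*c + 140)/(c*(c^2 + 4*c - 12))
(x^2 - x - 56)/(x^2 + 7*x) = (x - 8)/x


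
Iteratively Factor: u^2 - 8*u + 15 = (u - 5)*(u - 3)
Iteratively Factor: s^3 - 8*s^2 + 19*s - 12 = (s - 3)*(s^2 - 5*s + 4) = (s - 4)*(s - 3)*(s - 1)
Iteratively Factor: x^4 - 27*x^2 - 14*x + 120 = (x + 3)*(x^3 - 3*x^2 - 18*x + 40) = (x - 2)*(x + 3)*(x^2 - x - 20) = (x - 2)*(x + 3)*(x + 4)*(x - 5)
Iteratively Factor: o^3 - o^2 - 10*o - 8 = (o + 1)*(o^2 - 2*o - 8) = (o - 4)*(o + 1)*(o + 2)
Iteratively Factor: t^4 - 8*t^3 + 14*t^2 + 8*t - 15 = (t + 1)*(t^3 - 9*t^2 + 23*t - 15) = (t - 1)*(t + 1)*(t^2 - 8*t + 15) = (t - 5)*(t - 1)*(t + 1)*(t - 3)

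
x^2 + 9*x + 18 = (x + 3)*(x + 6)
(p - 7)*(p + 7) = p^2 - 49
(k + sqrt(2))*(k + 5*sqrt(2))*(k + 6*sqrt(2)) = k^3 + 12*sqrt(2)*k^2 + 82*k + 60*sqrt(2)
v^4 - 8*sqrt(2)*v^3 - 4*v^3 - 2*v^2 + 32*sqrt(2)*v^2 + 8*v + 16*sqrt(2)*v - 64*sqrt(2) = (v - 4)*(v - 8*sqrt(2))*(v - sqrt(2))*(v + sqrt(2))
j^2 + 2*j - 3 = (j - 1)*(j + 3)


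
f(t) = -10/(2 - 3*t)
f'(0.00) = -7.50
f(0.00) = -5.00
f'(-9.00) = -0.04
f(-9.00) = -0.34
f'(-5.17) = -0.10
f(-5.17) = -0.57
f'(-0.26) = -3.88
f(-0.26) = -3.60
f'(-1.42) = -0.77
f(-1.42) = -1.60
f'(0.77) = -312.17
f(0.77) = 32.26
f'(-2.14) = -0.42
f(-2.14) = -1.19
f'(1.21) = -11.29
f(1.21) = 6.13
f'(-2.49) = -0.33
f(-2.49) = -1.06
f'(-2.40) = -0.35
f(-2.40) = -1.09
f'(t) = -30/(2 - 3*t)^2 = -30/(3*t - 2)^2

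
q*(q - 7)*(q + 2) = q^3 - 5*q^2 - 14*q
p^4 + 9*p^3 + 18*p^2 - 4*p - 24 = (p - 1)*(p + 2)^2*(p + 6)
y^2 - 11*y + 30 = (y - 6)*(y - 5)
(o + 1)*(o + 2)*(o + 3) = o^3 + 6*o^2 + 11*o + 6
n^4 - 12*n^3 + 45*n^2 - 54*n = n*(n - 6)*(n - 3)^2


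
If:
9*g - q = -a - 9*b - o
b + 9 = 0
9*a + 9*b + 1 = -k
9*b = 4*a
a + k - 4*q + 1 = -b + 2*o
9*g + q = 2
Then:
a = -81/4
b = -9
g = -13/48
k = 1049/4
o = 865/8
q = 71/16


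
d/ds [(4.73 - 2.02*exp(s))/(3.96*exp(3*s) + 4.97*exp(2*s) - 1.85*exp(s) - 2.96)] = (15.9984*exp(3*s) - 46.153*exp(2*s) - 47.0162*exp(s) + 14.7297)*exp(s)/(15.6816*exp(6*s) + 39.3624*exp(5*s) + 10.0489*exp(4*s) - 41.8322*exp(3*s) - 25.9999*exp(2*s) + 10.952*exp(s) + 8.7616)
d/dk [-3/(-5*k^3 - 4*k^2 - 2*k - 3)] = 3*(-15*k^2 - 8*k - 2)/(5*k^3 + 4*k^2 + 2*k + 3)^2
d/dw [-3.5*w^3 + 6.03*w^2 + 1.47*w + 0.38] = -10.5*w^2 + 12.06*w + 1.47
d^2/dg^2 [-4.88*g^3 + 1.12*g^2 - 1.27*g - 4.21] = 2.24 - 29.28*g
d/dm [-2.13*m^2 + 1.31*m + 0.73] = 1.31 - 4.26*m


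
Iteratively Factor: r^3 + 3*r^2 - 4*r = (r - 1)*(r^2 + 4*r) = (r - 1)*(r + 4)*(r)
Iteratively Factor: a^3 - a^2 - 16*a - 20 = (a - 5)*(a^2 + 4*a + 4) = (a - 5)*(a + 2)*(a + 2)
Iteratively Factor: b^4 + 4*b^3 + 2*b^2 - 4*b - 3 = (b + 1)*(b^3 + 3*b^2 - b - 3) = (b + 1)^2*(b^2 + 2*b - 3) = (b + 1)^2*(b + 3)*(b - 1)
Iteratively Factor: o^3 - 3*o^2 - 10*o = (o + 2)*(o^2 - 5*o) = o*(o + 2)*(o - 5)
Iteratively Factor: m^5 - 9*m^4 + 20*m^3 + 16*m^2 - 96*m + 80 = (m - 2)*(m^4 - 7*m^3 + 6*m^2 + 28*m - 40) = (m - 2)*(m + 2)*(m^3 - 9*m^2 + 24*m - 20) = (m - 5)*(m - 2)*(m + 2)*(m^2 - 4*m + 4) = (m - 5)*(m - 2)^2*(m + 2)*(m - 2)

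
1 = 1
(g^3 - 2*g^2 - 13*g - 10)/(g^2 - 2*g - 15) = (g^2 + 3*g + 2)/(g + 3)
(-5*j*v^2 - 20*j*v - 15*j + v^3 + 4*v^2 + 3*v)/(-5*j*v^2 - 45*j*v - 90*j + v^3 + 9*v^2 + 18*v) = (v + 1)/(v + 6)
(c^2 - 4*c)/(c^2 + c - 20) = c/(c + 5)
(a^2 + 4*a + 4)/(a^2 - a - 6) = (a + 2)/(a - 3)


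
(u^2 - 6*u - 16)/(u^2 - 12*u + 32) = (u + 2)/(u - 4)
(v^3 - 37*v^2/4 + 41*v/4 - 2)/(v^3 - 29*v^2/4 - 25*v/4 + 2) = (v - 1)/(v + 1)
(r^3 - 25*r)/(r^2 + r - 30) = r*(r + 5)/(r + 6)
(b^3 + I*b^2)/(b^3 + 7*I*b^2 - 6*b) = b/(b + 6*I)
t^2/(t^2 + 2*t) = t/(t + 2)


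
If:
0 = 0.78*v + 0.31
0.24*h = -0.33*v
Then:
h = 0.55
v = -0.40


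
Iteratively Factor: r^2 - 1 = (r + 1)*(r - 1)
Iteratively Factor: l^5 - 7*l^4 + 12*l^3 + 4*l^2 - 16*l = (l - 4)*(l^4 - 3*l^3 + 4*l) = l*(l - 4)*(l^3 - 3*l^2 + 4) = l*(l - 4)*(l - 2)*(l^2 - l - 2) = l*(l - 4)*(l - 2)^2*(l + 1)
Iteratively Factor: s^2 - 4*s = (s)*(s - 4)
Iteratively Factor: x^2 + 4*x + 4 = (x + 2)*(x + 2)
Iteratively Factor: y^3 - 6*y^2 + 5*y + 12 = (y - 3)*(y^2 - 3*y - 4) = (y - 4)*(y - 3)*(y + 1)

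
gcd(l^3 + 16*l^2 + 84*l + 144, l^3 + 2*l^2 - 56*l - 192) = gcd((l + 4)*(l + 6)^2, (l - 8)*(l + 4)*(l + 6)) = l^2 + 10*l + 24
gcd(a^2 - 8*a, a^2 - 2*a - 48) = a - 8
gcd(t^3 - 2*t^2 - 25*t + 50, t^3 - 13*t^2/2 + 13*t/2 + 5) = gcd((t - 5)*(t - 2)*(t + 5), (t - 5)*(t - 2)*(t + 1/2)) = t^2 - 7*t + 10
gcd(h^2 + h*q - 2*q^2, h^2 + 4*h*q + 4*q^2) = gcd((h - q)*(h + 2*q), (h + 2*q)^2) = h + 2*q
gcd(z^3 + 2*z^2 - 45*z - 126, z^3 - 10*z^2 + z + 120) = z + 3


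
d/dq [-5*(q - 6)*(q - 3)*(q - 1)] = -15*q^2 + 100*q - 135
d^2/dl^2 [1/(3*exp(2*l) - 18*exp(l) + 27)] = (4*exp(l)/3 + 2)*exp(l)/(exp(4*l) - 12*exp(3*l) + 54*exp(2*l) - 108*exp(l) + 81)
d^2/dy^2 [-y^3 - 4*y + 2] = -6*y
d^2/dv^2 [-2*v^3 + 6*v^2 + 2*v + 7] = 12 - 12*v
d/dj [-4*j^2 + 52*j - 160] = 52 - 8*j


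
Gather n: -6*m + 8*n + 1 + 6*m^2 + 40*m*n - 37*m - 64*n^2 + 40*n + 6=6*m^2 - 43*m - 64*n^2 + n*(40*m + 48) + 7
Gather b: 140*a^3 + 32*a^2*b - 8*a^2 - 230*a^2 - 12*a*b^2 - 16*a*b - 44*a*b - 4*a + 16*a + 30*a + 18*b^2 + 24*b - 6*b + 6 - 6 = 140*a^3 - 238*a^2 + 42*a + b^2*(18 - 12*a) + b*(32*a^2 - 60*a + 18)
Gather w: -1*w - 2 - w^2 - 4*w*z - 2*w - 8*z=-w^2 + w*(-4*z - 3) - 8*z - 2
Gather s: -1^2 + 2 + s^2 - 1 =s^2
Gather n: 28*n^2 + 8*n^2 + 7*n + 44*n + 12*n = 36*n^2 + 63*n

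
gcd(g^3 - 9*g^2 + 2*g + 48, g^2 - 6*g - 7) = 1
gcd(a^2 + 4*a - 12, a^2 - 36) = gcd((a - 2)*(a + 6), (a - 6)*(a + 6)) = a + 6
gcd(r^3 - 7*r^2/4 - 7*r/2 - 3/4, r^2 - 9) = r - 3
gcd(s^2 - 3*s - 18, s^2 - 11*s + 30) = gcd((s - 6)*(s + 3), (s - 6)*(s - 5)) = s - 6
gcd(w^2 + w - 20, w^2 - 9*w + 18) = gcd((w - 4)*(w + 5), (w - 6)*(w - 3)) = 1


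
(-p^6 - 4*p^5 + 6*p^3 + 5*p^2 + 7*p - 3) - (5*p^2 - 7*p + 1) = -p^6 - 4*p^5 + 6*p^3 + 14*p - 4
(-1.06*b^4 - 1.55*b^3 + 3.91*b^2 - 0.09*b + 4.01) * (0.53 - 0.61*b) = 0.6466*b^5 + 0.3837*b^4 - 3.2066*b^3 + 2.1272*b^2 - 2.4938*b + 2.1253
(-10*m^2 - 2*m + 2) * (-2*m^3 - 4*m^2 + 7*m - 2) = 20*m^5 + 44*m^4 - 66*m^3 - 2*m^2 + 18*m - 4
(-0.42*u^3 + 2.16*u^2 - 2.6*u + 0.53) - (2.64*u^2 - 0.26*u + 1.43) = -0.42*u^3 - 0.48*u^2 - 2.34*u - 0.9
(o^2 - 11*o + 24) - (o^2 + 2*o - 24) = 48 - 13*o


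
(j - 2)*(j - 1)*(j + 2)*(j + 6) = j^4 + 5*j^3 - 10*j^2 - 20*j + 24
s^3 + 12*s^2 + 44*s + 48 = (s + 2)*(s + 4)*(s + 6)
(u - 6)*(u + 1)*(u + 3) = u^3 - 2*u^2 - 21*u - 18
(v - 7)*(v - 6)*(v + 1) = v^3 - 12*v^2 + 29*v + 42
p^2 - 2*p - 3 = (p - 3)*(p + 1)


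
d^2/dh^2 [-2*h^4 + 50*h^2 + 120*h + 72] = 100 - 24*h^2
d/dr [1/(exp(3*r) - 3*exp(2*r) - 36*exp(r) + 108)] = 3*(-exp(2*r) + 2*exp(r) + 12)*exp(r)/(exp(3*r) - 3*exp(2*r) - 36*exp(r) + 108)^2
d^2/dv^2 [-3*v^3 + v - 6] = -18*v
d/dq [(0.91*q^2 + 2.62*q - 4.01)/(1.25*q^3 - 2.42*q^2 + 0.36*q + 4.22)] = (-1.1375*q^4 - 6.55*q^3 + 21.7055*q^2 - 11.728*q + 12.5)/(1.5625*q^6 - 6.05*q^5 + 6.7564*q^4 + 8.8076*q^3 - 20.2952*q^2 + 3.0384*q + 17.8084)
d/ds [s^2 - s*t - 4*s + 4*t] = 2*s - t - 4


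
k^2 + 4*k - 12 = (k - 2)*(k + 6)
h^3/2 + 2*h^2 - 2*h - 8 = (h/2 + 1)*(h - 2)*(h + 4)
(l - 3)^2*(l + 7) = l^3 + l^2 - 33*l + 63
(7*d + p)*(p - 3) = 7*d*p - 21*d + p^2 - 3*p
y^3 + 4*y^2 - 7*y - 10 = (y - 2)*(y + 1)*(y + 5)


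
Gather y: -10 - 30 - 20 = -60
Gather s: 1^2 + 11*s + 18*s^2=18*s^2 + 11*s + 1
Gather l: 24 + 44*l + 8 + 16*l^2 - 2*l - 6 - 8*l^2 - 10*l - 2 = 8*l^2 + 32*l + 24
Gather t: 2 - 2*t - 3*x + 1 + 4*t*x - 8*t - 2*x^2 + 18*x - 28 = t*(4*x - 10) - 2*x^2 + 15*x - 25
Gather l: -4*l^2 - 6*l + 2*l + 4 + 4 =-4*l^2 - 4*l + 8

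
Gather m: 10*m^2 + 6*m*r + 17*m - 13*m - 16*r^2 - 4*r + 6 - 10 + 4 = 10*m^2 + m*(6*r + 4) - 16*r^2 - 4*r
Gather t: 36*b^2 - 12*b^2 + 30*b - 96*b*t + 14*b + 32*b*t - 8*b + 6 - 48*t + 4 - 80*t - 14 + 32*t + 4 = 24*b^2 + 36*b + t*(-64*b - 96)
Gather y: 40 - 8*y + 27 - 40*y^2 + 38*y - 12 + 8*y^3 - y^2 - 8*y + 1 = 8*y^3 - 41*y^2 + 22*y + 56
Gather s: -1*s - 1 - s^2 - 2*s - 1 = -s^2 - 3*s - 2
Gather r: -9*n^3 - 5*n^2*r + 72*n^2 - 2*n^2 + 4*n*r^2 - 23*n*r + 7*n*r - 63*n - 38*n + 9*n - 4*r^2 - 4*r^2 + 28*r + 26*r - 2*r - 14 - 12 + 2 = -9*n^3 + 70*n^2 - 92*n + r^2*(4*n - 8) + r*(-5*n^2 - 16*n + 52) - 24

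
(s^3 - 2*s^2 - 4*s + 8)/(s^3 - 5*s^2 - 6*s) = (-s^3 + 2*s^2 + 4*s - 8)/(s*(-s^2 + 5*s + 6))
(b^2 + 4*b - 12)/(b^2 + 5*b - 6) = (b - 2)/(b - 1)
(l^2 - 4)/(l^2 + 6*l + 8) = (l - 2)/(l + 4)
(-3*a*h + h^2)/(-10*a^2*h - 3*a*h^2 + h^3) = (3*a - h)/(10*a^2 + 3*a*h - h^2)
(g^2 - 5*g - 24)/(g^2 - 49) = (g^2 - 5*g - 24)/(g^2 - 49)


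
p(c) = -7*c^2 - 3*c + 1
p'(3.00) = -45.00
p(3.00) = -71.00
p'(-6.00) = 81.00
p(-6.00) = -233.00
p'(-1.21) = 13.94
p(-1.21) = -5.62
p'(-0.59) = 5.26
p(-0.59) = 0.33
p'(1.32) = -21.48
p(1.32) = -15.16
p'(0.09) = -4.26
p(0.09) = 0.67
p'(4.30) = -63.20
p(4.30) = -141.33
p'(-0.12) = -1.32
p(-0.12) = 1.26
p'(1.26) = -20.64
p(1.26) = -13.89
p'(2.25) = -34.50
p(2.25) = -41.19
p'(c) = -14*c - 3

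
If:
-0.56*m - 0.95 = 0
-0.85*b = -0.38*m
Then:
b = -0.76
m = -1.70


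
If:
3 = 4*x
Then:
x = 3/4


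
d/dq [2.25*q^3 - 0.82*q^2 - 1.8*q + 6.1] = 6.75*q^2 - 1.64*q - 1.8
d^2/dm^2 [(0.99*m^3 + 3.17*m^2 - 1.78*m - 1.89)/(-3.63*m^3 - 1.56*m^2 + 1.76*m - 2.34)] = (-72.329202*m^6 + 102.77982*m^5 + 338.726916*m^4 + 563.310852*m^3 - 132.394176*m^2 - 198.970668*m - 22.143384)/(47.832147*m^9 + 61.667892*m^8 - 43.072128*m^7 + 36.499086*m^6 + 100.389168*m^5 - 58.118112*m^4 + 15.629284*m^3 + 47.37096*m^2 - 28.911168*m + 12.812904)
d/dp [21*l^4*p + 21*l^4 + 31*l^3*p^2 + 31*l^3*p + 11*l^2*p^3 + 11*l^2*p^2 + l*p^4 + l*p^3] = l*(21*l^3 + 62*l^2*p + 31*l^2 + 33*l*p^2 + 22*l*p + 4*p^3 + 3*p^2)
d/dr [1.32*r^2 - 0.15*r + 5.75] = 2.64*r - 0.15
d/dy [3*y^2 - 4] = 6*y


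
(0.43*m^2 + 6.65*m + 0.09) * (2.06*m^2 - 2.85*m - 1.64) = 0.8858*m^4 + 12.4735*m^3 - 19.4723*m^2 - 11.1625*m - 0.1476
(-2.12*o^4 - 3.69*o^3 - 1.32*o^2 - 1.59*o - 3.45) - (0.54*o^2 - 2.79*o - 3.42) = -2.12*o^4 - 3.69*o^3 - 1.86*o^2 + 1.2*o - 0.0300000000000002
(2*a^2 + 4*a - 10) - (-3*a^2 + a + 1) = 5*a^2 + 3*a - 11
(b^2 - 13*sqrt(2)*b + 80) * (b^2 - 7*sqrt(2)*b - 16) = b^4 - 20*sqrt(2)*b^3 + 246*b^2 - 352*sqrt(2)*b - 1280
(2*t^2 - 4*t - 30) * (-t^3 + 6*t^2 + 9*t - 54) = -2*t^5 + 16*t^4 + 24*t^3 - 324*t^2 - 54*t + 1620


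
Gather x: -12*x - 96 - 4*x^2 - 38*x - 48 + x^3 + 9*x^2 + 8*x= x^3 + 5*x^2 - 42*x - 144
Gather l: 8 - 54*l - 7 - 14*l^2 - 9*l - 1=-14*l^2 - 63*l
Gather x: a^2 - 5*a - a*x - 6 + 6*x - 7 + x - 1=a^2 - 5*a + x*(7 - a) - 14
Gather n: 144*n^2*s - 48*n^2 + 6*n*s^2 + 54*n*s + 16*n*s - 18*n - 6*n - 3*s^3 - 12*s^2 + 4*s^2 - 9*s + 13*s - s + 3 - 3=n^2*(144*s - 48) + n*(6*s^2 + 70*s - 24) - 3*s^3 - 8*s^2 + 3*s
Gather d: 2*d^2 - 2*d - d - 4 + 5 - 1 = 2*d^2 - 3*d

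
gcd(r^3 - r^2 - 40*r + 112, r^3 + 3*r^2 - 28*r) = r^2 + 3*r - 28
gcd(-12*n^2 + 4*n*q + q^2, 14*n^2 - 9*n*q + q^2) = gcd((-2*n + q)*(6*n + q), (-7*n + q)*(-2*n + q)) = -2*n + q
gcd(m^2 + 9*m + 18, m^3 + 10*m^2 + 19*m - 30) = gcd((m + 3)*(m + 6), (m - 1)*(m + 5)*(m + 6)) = m + 6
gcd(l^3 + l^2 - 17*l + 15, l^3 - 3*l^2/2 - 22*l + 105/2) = l^2 + 2*l - 15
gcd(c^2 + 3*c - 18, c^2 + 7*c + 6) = c + 6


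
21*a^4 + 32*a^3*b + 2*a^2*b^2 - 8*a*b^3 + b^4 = (-7*a + b)*(-3*a + b)*(a + b)^2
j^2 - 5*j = j*(j - 5)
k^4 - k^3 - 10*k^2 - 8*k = k*(k - 4)*(k + 1)*(k + 2)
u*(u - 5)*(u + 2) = u^3 - 3*u^2 - 10*u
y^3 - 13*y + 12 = (y - 3)*(y - 1)*(y + 4)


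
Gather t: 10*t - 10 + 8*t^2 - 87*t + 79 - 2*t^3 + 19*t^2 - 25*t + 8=-2*t^3 + 27*t^2 - 102*t + 77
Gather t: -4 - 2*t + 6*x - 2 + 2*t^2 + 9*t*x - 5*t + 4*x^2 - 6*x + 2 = 2*t^2 + t*(9*x - 7) + 4*x^2 - 4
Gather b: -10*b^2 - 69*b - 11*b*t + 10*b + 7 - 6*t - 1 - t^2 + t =-10*b^2 + b*(-11*t - 59) - t^2 - 5*t + 6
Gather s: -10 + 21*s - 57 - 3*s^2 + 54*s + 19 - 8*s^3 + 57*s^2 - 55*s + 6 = -8*s^3 + 54*s^2 + 20*s - 42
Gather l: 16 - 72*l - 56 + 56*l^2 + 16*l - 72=56*l^2 - 56*l - 112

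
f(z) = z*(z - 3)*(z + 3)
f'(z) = z*(z - 3) + z*(z + 3) + (z - 3)*(z + 3)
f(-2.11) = 9.60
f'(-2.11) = 4.36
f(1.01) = -8.06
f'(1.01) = -5.94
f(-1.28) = 9.42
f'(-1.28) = -4.08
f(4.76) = 65.01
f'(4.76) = 58.97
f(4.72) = 62.67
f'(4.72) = 57.84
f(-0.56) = 4.86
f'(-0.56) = -8.06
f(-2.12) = 9.55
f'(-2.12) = 4.48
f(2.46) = -7.25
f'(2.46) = 9.15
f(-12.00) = -1620.00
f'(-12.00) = 423.00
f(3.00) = 0.00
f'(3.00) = 18.00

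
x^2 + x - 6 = (x - 2)*(x + 3)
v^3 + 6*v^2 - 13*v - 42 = (v - 3)*(v + 2)*(v + 7)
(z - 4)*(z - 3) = z^2 - 7*z + 12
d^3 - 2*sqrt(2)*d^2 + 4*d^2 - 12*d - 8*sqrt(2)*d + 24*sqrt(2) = (d - 2)*(d + 6)*(d - 2*sqrt(2))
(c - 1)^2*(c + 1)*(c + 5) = c^4 + 4*c^3 - 6*c^2 - 4*c + 5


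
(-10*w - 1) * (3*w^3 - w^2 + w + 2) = -30*w^4 + 7*w^3 - 9*w^2 - 21*w - 2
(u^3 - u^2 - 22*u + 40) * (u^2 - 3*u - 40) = u^5 - 4*u^4 - 59*u^3 + 146*u^2 + 760*u - 1600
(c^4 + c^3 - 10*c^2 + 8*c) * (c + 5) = c^5 + 6*c^4 - 5*c^3 - 42*c^2 + 40*c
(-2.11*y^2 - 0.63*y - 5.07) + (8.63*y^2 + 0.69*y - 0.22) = 6.52*y^2 + 0.0599999999999999*y - 5.29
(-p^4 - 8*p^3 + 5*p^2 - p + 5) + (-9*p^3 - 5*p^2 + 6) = -p^4 - 17*p^3 - p + 11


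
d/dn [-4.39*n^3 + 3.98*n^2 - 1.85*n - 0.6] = -13.17*n^2 + 7.96*n - 1.85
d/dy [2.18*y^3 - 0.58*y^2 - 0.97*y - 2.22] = 6.54*y^2 - 1.16*y - 0.97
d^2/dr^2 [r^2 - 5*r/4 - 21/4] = 2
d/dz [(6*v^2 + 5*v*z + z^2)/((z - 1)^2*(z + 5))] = ((5*v + 2*z)*(z - 1)*(z + 5) - (z - 1)*(6*v^2 + 5*v*z + z^2) - 2*(z + 5)*(6*v^2 + 5*v*z + z^2))/((z - 1)^3*(z + 5)^2)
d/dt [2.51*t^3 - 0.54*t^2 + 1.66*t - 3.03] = 7.53*t^2 - 1.08*t + 1.66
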